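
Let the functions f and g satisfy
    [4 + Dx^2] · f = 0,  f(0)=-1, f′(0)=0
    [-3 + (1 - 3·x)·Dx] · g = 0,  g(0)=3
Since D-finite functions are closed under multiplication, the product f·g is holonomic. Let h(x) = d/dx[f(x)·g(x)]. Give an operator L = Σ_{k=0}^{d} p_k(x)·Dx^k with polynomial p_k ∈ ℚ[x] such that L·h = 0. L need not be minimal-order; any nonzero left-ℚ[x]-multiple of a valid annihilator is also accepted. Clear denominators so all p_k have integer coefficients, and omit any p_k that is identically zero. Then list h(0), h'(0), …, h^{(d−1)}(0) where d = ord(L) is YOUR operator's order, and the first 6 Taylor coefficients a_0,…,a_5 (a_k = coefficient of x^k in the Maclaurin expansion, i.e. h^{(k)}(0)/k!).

f: a_k = -1, 0, 2, 0, -2/3, 0, …
g: a_k = 3, 9, 27, 81, 243, 729, …
Product ⇒ symmetric product L₀, ord ≤ 2.
h₀' ⇒ L via d/dx closure of L₀.
L = (-14 - 24·x + 36·x^2) + (-6 + 18·x)·Dx + (1 - 6·x + 9·x^2)·Dx^2  (order 2).
h: a_k = -9, -42, -189, -764, -2865, -51562/5, …
ICs: h(0) = -9, h′(0) = -42.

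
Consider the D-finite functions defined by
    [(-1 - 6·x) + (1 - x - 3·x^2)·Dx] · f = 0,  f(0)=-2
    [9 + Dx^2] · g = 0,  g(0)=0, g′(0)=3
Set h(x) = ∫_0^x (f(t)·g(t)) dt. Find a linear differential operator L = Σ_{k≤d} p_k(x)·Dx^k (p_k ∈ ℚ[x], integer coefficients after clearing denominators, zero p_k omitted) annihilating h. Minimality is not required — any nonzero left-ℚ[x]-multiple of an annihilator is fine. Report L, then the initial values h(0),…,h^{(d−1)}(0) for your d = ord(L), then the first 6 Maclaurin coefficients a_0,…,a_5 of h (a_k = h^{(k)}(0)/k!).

L = (-3 + 9·x + 27·x^2)·Dx + (2 + 12·x)·Dx^2 + (-1 + x + 3·x^2)·Dx^3  (order 3).
h: a_k = 0, 0, -3, -2, -15/4, -33/5, …
ICs: h(0) = 0, h′(0) = 0, h′′(0) = -6.

f: a_k = -2, -2, -8, -14, -38, -80, …
g: a_k = 0, 3, 0, -9/2, 0, 81/40, …
L₀ := L_f ⊗_s L_g (sym. prod.), ord ≤ 2.
Integrate: L := L₀·Dx.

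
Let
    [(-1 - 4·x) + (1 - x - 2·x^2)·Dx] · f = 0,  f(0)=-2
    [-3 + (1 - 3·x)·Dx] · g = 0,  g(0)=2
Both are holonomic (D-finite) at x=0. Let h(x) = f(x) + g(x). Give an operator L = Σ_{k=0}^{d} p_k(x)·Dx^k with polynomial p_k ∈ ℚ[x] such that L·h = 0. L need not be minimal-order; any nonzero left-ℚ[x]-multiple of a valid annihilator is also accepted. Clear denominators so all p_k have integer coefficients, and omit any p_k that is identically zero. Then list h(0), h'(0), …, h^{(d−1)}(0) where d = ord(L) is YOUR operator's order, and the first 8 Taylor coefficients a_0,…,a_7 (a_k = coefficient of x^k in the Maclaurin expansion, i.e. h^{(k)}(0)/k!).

f: a_k = -2, -2, -6, -10, -22, -42, -86, -170, …
g: a_k = 2, 6, 18, 54, 162, 486, 1458, 4374, …
Weyl lclm of L_f,L_g ⇒ L₀ (ord ≤ 2).
L = (-36·x + 36·x^2 - 36·x^3) + (6 - 6·x - 30·x^2 + 54·x^3 - 72·x^4)·Dx + (-1 + 6·x - 12·x^2 + 8·x^3 + 9·x^4 - 18·x^5)·Dx^2  (order 2).
h: a_k = 0, 4, 12, 44, 140, 444, 1372, 4204, …
ICs: h(0) = 0, h′(0) = 4.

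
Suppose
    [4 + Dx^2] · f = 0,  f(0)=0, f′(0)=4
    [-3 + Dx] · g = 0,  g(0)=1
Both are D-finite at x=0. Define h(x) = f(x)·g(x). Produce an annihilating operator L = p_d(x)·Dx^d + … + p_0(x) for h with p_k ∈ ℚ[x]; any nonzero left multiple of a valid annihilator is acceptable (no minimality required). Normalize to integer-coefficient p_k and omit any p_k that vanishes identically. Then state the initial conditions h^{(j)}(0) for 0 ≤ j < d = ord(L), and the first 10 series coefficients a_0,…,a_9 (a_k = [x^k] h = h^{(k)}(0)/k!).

L = 13 - 6·Dx + Dx^2  (order 2).
h: a_k = 0, 4, 12, 46/3, 10, 61/30, -23/10, -3277/1260, -17/12, -43079/90720, …
ICs: h(0) = 0, h′(0) = 4.

f: a_k = 0, 4, 0, -8/3, 0, 8/15, 0, -16/315, 0, 8/2835, …
g: a_k = 1, 3, 9/2, 9/2, 27/8, 81/40, 81/80, 243/560, 729/4480, 243/4480, …
h₀=f·g: eliminate ⇒ L₀, order ≤ 2·1.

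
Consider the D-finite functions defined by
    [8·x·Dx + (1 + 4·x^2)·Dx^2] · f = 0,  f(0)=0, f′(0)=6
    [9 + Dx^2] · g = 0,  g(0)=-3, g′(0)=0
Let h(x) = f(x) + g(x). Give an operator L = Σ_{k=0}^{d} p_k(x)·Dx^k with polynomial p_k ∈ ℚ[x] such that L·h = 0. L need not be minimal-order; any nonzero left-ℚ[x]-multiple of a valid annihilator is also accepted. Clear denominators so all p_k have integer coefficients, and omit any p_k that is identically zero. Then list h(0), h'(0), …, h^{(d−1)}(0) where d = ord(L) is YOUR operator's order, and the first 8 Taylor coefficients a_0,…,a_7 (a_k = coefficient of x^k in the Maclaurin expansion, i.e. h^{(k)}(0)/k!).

f: a_k = 0, 6, 0, -8, 0, 96/5, 0, -384/7, …
g: a_k = -3, 0, 27/2, 0, -81/8, 0, 243/80, 0, …
f+g: L₀ = lclm(L_f,L_g), ord ≤ 2+2.
L = (-2808·x + 19008·x^3 + 10368·x^5)·Dx + (9 + 1548·x^2 + 7344·x^4 + 5184·x^6)·Dx^2 + (-312·x + 2112·x^3 + 1152·x^5)·Dx^3 + (1 + 172·x^2 + 816·x^4 + 576·x^6)·Dx^4  (order 4).
h: a_k = -3, 6, 27/2, -8, -81/8, 96/5, 243/80, -384/7, …
ICs: h(0) = -3, h′(0) = 6, h′′(0) = 27, h′′′(0) = -48.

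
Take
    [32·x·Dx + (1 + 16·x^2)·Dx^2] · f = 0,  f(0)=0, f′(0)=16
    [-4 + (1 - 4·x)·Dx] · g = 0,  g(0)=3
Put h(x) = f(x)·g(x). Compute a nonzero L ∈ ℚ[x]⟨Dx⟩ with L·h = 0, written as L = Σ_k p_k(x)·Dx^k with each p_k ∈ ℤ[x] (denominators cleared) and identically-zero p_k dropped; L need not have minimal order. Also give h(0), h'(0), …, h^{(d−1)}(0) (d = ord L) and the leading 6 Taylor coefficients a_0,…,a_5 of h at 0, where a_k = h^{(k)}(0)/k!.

L = 128·x + (8 - 32·x + 256·x^2)·Dx + (-1 + 4·x - 16·x^2 + 64·x^3)·Dx^2  (order 2).
h: a_k = 0, 48, 192, 512, 2048, 53248/5, …
ICs: h(0) = 0, h′(0) = 48.

f: a_k = 0, 16, 0, -256/3, 0, 4096/5, …
g: a_k = 3, 12, 48, 192, 768, 3072, …
Sym-product of L_f,L_g gives L₀ (≤ ord 2).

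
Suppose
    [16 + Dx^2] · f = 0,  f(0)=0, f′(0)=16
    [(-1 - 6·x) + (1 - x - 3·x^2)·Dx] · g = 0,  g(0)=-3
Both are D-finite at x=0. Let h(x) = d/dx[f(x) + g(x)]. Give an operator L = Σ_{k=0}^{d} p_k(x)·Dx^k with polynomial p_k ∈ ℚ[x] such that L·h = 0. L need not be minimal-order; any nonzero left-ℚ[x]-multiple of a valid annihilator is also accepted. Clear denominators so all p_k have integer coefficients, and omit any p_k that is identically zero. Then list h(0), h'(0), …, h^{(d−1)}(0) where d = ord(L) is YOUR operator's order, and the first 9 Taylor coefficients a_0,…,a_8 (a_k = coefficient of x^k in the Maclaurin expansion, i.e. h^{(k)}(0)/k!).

f: a_k = 0, 16, 0, -128/3, 0, 512/15, 0, -4096/315, 0, …
g: a_k = -3, -3, -12, -21, -57, -120, -291, -651, -1524, …
f+g: L₀ = lclm(L_f,L_g), ord ≤ 2+1.
h=h₀': d/dx-closure on L₀ ⇒ L.
L = (4672 + 20416·x + 66304·x^2 + 32640·x^3 + 66240·x^4 + 62208·x^5 + 62208·x^6) + (-464 - 2352·x + 3792·x^2 + 6752·x^3 - 2400·x^4 + 5184·x^5 + 24192·x^6 + 20736·x^7)·Dx + (292 + 1276·x + 4144·x^2 + 2040·x^3 + 4140·x^4 + 3888·x^5 + 3888·x^6)·Dx^2 + (-29 - 147·x + 237·x^2 + 422·x^3 - 150·x^4 + 324·x^5 + 1512·x^6 + 1296·x^7)·Dx^3  (order 3).
h: a_k = 13, -24, -191, -228, -1288/3, -1746, -209161/45, -12192, -9849103/315, …
ICs: h(0) = 13, h′(0) = -24, h′′(0) = -382.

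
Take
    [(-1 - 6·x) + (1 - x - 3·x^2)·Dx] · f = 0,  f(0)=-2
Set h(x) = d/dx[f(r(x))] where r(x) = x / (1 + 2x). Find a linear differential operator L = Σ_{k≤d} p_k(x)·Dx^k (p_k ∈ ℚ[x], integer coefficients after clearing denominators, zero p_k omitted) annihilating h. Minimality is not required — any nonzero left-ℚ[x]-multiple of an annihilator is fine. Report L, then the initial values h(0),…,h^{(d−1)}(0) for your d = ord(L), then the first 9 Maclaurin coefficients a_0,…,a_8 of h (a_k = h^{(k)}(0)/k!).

f: a_k = -2, -2, -8, -14, -38, -80, -194, -434, -1016, …
f∘r: x↦r, Dx↦Dx/r' in L_f ⇒ L₀.
Derive L from L₀ (diff closure).
L = (4 + 6·x + 30·x^2 + 32·x^3) + (-1 - 13·x - 45·x^2 - 38·x^3 + 16·x^4)·Dx  (order 1).
h: a_k = -2, -8, 30, -136, 560, -2220, 8554, -32288, 119970, …
ICs: h(0) = -2.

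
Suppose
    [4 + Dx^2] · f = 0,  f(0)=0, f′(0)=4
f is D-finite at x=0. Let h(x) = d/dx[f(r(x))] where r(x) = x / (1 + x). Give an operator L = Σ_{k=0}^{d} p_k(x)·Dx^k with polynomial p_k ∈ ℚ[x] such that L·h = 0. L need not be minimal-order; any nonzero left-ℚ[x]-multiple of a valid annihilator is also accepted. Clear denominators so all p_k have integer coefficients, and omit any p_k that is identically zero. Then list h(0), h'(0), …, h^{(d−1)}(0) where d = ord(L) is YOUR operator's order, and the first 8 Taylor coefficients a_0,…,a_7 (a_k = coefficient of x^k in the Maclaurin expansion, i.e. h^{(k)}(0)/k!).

L = (10 + 12·x + 6·x^2) + (6 + 18·x + 18·x^2 + 6·x^3)·Dx + (1 + 4·x + 6·x^2 + 4·x^3 + x^4)·Dx^2  (order 2).
h: a_k = 4, -8, 4, 16, -172/3, 120, -8836/45, 12128/45, …
ICs: h(0) = 4, h′(0) = -8.

f: a_k = 0, 4, 0, -8/3, 0, 8/15, 0, -16/315, …
f∘r: x↦r, Dx↦Dx/r' in L_f ⇒ L₀.
Differentiate: ansatz ord ≤ ord L₀ ⇒ L.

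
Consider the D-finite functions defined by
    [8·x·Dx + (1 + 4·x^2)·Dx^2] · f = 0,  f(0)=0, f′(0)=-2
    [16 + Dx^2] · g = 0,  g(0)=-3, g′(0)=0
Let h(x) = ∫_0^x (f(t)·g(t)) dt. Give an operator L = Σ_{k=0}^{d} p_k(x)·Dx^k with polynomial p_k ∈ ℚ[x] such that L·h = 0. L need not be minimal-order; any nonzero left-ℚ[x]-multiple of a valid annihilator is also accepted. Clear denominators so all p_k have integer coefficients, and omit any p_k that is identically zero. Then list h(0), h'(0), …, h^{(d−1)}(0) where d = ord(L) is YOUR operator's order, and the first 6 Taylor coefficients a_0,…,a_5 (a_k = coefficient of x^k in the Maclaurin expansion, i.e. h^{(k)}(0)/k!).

L = (2560 + 29696·x^2 + 118784·x^4 + 262144·x^6 + 262144·x^8)·Dx + (1536·x + 14336·x^3 + 49152·x^5 + 65536·x^7)·Dx^2 + (240 + 3008·x^2 + 13824·x^4 + 32768·x^6 + 32768·x^8)·Dx^3 + (96·x + 896·x^3 + 3072·x^5 + 4096·x^7)·Dx^4 + (5 + 72·x^2 + 400·x^4 + 1024·x^6 + 1024·x^8)·Dx^5  (order 5).
h: a_k = 0, 0, 3, 0, -14, 0, …
ICs: h(0) = 0, h′(0) = 0, h′′(0) = 6, h′′′(0) = 0, h′′′′(0) = -336.

f: a_k = 0, -2, 0, 8/3, 0, -32/5, …
g: a_k = -3, 0, 24, 0, -32, 0, …
Sym-product of L_f,L_g gives L₀ (≤ ord 4).
h=∫h₀ ⇒ L = L₀·Dx.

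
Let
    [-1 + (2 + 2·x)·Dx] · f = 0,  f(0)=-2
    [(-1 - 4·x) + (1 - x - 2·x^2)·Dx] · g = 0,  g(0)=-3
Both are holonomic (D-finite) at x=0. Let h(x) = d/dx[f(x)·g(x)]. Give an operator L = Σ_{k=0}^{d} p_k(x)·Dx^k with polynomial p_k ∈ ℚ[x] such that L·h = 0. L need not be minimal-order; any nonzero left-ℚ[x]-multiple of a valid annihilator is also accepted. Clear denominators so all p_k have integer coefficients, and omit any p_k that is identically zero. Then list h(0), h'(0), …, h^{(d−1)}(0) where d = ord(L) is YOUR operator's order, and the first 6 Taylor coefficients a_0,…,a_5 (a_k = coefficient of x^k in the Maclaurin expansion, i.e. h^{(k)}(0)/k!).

f: a_k = -2, -1, 1/4, -1/8, 5/64, -7/128, …
g: a_k = -3, -3, -9, -15, -33, -63, …
L₀ := L_f ⊗_s L_g (sym. prod.), ord ≤ 1.
Differentiate: ansatz ord ≤ ord L₀ ⇒ L.
L = (9 + 20·x + 20·x^2) + (-2 - 2·x + 8·x^2 + 8·x^3)·Dx  (order 1).
h: a_k = 9, 81/2, 927/8, 5049/16, 100035/128, 482247/256, …
ICs: h(0) = 9.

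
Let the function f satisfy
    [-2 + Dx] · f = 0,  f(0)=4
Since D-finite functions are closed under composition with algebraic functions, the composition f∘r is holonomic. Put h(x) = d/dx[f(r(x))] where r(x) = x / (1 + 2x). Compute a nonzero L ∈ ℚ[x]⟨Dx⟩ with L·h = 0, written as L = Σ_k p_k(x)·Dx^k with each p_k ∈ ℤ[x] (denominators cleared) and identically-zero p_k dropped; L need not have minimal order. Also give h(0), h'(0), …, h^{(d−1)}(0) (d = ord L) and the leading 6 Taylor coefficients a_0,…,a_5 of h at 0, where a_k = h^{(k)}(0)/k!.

L = (-2 - 8·x) + (-1 - 4·x - 4·x^2)·Dx  (order 1).
h: a_k = 8, -16, 16, 32/3, -304/3, 4832/15, …
ICs: h(0) = 8.

f: a_k = 4, 8, 8, 16/3, 8/3, 16/15, …
Substitute x→r, Dx→(1/r')Dx; clear ⇒ L₀.
h₀' ⇒ L via d/dx closure of L₀.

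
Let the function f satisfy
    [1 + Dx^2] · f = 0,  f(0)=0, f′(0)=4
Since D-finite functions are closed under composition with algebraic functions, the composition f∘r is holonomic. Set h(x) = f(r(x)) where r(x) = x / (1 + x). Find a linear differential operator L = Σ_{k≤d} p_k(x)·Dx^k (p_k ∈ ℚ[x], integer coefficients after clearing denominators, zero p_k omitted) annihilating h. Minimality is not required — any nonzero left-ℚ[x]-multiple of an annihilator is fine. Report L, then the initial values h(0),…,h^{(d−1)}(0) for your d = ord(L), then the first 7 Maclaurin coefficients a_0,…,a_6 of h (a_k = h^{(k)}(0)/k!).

f: a_k = 0, 4, 0, -2/3, 0, 1/30, 0, …
h₀=f(r): pull back L_f along r ⇒ L₀.
L = 1 + (2 + 6·x + 6·x^2 + 2·x^3)·Dx + (1 + 4·x + 6·x^2 + 4·x^3 + x^4)·Dx^2  (order 2).
h: a_k = 0, 4, -4, 10/3, -2, 1/30, 5/2, …
ICs: h(0) = 0, h′(0) = 4.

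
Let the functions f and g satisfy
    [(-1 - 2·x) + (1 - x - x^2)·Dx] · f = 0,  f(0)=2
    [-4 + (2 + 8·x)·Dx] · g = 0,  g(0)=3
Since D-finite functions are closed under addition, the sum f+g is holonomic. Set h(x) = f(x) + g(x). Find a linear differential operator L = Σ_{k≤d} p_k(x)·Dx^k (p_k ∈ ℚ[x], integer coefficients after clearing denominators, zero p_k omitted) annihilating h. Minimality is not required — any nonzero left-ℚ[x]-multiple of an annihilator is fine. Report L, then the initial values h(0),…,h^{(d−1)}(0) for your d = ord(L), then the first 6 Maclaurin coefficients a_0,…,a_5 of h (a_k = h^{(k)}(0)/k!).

f: a_k = 2, 2, 4, 6, 10, 16, …
g: a_k = 3, 6, -6, 12, -30, 84, …
f+g: L₀ = lclm(L_f,L_g), ord ≤ 1+1.
L = (-12 - 48·x - 48·x^2 - 40·x^3) + (8 + 30·x + 114·x^2 + 152·x^3 + 100·x^4)·Dx + (1 - 5·x - 39·x^2 + 6·x^3 + 82·x^4 + 40·x^5)·Dx^2  (order 2).
h: a_k = 5, 8, -2, 18, -20, 100, …
ICs: h(0) = 5, h′(0) = 8.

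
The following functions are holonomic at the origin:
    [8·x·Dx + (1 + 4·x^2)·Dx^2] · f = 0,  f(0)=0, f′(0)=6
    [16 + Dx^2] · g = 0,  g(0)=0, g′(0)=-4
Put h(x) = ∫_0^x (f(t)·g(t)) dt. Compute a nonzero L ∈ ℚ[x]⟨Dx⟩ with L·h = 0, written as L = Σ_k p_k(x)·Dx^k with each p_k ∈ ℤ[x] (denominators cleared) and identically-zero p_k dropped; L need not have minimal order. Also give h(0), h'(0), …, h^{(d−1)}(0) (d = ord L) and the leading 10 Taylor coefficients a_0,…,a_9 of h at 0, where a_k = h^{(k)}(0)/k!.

L = (2560 + 29696·x^2 + 118784·x^4 + 262144·x^6 + 262144·x^8)·Dx + (1536·x + 14336·x^3 + 49152·x^5 + 65536·x^7)·Dx^2 + (240 + 3008·x^2 + 13824·x^4 + 32768·x^6 + 32768·x^8)·Dx^3 + (96·x + 896·x^3 + 3072·x^5 + 4096·x^7)·Dx^4 + (5 + 72·x^2 + 400·x^4 + 1024·x^6 + 1024·x^8)·Dx^5  (order 5).
h: a_k = 0, 0, 0, -8, 0, 96/5, 0, -640/21, 0, 512/9, …
ICs: h(0) = 0, h′(0) = 0, h′′(0) = 0, h′′′(0) = -48, h′′′′(0) = 0.

f: a_k = 0, 6, 0, -8, 0, 96/5, 0, -384/7, 0, 512/3, …
g: a_k = 0, -4, 0, 32/3, 0, -128/15, 0, 1024/315, 0, -2048/2835, …
h₀=f·g: eliminate ⇒ L₀, order ≤ 2·2.
∫: right-multiply L₀ by Dx.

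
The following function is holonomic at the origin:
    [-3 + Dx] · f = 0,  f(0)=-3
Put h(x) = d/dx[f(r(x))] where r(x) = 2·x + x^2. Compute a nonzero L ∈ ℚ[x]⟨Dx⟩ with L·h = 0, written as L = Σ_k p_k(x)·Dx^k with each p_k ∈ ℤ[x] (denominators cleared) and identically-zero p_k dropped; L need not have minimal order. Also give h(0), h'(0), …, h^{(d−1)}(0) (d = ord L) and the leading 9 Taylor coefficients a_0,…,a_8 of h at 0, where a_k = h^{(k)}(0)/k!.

f: a_k = -3, -9, -27/2, -27/2, -81/8, -243/40, -243/80, -729/560, -2187/4480, …
L₀ from L_f via x↦r, Dx↦r'^{-1}Dx.
Derive L from L₀ (diff closure).
L = (7 + 12·x + 6·x^2) + (-1 - x)·Dx  (order 1).
h: a_k = -18, -126, -486, -1350, -2997, -28107/5, -46089/5, -473283/35, -72171/4, …
ICs: h(0) = -18.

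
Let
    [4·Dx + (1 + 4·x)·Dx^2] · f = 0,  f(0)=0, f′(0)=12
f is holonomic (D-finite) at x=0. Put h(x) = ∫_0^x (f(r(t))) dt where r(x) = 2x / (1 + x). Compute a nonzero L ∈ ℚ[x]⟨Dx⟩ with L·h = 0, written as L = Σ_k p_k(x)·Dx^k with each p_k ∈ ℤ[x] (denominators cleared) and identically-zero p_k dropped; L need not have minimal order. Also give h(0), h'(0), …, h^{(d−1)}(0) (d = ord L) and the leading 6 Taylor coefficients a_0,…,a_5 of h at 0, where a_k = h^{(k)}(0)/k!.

f: a_k = 0, 12, -24, 64, -192, 3072/5, …
Substitute x→r, Dx→(1/r')Dx; clear ⇒ L₀.
h=∫h₀ ⇒ L = L₀·Dx.
L = (10 + 18·x)·Dx^2 + (1 + 10·x + 9·x^2)·Dx^3  (order 3).
h: a_k = 0, 0, 12, -40, 182, -984, …
ICs: h(0) = 0, h′(0) = 0, h′′(0) = 24.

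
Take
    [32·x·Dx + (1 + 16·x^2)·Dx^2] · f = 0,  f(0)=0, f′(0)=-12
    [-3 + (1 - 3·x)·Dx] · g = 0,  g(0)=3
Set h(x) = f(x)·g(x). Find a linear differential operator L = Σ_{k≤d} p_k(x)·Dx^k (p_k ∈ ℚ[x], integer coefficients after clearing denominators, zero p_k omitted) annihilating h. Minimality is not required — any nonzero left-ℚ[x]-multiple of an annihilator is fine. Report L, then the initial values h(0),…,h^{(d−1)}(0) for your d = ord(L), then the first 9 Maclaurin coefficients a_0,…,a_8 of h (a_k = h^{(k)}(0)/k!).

L = 96·x + (6 - 32·x + 192·x^2)·Dx + (-1 + 3·x - 16·x^2 + 48·x^3)·Dx^2  (order 2).
h: a_k = 0, -36, -108, -132, -396, -15156/5, -45468/5, -217548/35, -652644/35, …
ICs: h(0) = 0, h′(0) = -36.

f: a_k = 0, -12, 0, 64, 0, -3072/5, 0, 49152/7, 0, …
g: a_k = 3, 9, 27, 81, 243, 729, 2187, 6561, 19683, …
f·g: L₀ = L_f ⊗_s L_g, ord ≤ 2·1.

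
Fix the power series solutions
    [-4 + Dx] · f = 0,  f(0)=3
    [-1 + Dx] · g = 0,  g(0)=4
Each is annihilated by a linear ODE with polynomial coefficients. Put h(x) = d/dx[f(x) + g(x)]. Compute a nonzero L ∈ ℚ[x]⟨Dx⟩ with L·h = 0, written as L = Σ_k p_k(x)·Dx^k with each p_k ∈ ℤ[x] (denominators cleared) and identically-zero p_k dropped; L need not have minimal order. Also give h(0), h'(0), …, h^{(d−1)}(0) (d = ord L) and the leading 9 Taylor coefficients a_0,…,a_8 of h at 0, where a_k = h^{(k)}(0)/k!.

f: a_k = 3, 12, 24, 32, 32, 128/5, 256/15, 1024/105, 512/105, …
g: a_k = 4, 4, 2, 2/3, 1/6, 1/30, 1/180, 1/1260, 1/10080, …
h₀=f+g: left-lcm gives L₀, ord ≤ 2.
h₀' ⇒ L via d/dx closure of L₀.
L = 4 - 5·Dx + Dx^2  (order 2).
h: a_k = 16, 52, 98, 386/3, 769/6, 3073/30, 12289/180, 49153/1260, 28087/1440, …
ICs: h(0) = 16, h′(0) = 52.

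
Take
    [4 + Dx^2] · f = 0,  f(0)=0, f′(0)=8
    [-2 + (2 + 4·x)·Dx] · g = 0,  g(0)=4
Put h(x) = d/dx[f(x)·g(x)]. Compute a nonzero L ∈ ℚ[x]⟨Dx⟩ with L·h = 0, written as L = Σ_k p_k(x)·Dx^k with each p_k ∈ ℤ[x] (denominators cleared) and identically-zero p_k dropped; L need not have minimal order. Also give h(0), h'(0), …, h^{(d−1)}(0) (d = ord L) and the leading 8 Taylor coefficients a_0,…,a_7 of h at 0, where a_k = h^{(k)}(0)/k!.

L = (53 + 288·x + 544·x^2 + 512·x^3 + 256·x^4) + (-2 - 36·x - 96·x^2 - 64·x^3)·Dx + (7 + 44·x + 108·x^2 + 128·x^3 + 64·x^4)·Dx^2  (order 2).
h: a_k = 32, 64, -112, -64/3, -76/3, 648/5, -1966/9, 123632/315, …
ICs: h(0) = 32, h′(0) = 64.

f: a_k = 0, 8, 0, -16/3, 0, 16/15, 0, -32/315, …
g: a_k = 4, 4, -2, 2, -5/2, 7/2, -21/4, 33/4, …
h₀=f·g: eliminate ⇒ L₀, order ≤ 2·1.
Differentiate: ansatz ord ≤ ord L₀ ⇒ L.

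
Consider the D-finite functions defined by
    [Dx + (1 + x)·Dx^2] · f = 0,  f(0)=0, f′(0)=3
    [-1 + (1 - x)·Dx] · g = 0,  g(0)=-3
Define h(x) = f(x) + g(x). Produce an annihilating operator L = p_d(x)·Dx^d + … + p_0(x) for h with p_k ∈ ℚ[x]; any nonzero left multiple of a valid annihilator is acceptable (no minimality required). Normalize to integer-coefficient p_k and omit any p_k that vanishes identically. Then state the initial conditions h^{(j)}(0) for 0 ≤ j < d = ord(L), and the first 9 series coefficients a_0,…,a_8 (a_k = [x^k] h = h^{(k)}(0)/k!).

f: a_k = 0, 3, -3/2, 1, -3/4, 3/5, -1/2, 3/7, -3/8, …
g: a_k = -3, -3, -3, -3, -3, -3, -3, -3, -3, …
L₀ := lclm(L_f,L_g); ord L₀ ≤ 2+1.
L = (-10 - 2·x)·Dx + (-4 - 16·x - 4·x^2)·Dx^2 + (3 + x - 3·x^2 - x^3)·Dx^3  (order 3).
h: a_k = -3, 0, -9/2, -2, -15/4, -12/5, -7/2, -18/7, -27/8, …
ICs: h(0) = -3, h′(0) = 0, h′′(0) = -9.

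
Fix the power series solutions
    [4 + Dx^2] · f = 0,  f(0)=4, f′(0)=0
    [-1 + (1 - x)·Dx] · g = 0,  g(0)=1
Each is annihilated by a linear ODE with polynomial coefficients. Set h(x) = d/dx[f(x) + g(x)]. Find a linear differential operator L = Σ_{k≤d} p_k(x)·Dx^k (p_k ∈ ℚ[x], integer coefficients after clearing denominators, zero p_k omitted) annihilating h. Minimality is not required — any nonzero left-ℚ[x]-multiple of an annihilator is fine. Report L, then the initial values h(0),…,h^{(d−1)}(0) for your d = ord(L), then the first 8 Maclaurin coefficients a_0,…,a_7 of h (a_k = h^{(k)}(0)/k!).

L = (64 - 32·x + 16·x^2) + (-20 + 36·x - 24·x^2 + 8·x^3)·Dx + (16 - 8·x + 4·x^2)·Dx^2 + (-5 + 9·x - 6·x^2 + 2·x^3)·Dx^3  (order 3).
h: a_k = 1, -14, 3, 44/3, 5, 58/15, 7, 2584/315, …
ICs: h(0) = 1, h′(0) = -14, h′′(0) = 6.

f: a_k = 4, 0, -8, 0, 8/3, 0, -16/45, 0, …
g: a_k = 1, 1, 1, 1, 1, 1, 1, 1, …
Weyl lclm of L_f,L_g ⇒ L₀ (ord ≤ 3).
h₀' ⇒ L via d/dx closure of L₀.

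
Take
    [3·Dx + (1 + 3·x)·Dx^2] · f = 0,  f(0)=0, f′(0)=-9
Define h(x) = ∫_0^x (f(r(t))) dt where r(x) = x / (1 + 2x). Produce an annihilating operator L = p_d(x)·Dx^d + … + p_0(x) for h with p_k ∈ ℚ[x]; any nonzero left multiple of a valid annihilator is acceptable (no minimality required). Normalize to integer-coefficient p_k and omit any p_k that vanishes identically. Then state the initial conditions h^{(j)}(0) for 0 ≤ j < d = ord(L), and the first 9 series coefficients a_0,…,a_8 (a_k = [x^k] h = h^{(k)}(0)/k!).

f: a_k = 0, -9, 27/2, -27, 243/4, -729/5, 729/2, -6561/7, 19683/8, …
Change of var in L_f (x↦r) gives L₀.
h=∫h₀ ⇒ L = L₀·Dx.
L = (7 + 20·x)·Dx^2 + (1 + 7·x + 10·x^2)·Dx^3  (order 3).
h: a_k = 0, 0, -9/2, 21/2, -117/4, 1827/20, -3093/10, 2223/2, -233991/56, …
ICs: h(0) = 0, h′(0) = 0, h′′(0) = -9.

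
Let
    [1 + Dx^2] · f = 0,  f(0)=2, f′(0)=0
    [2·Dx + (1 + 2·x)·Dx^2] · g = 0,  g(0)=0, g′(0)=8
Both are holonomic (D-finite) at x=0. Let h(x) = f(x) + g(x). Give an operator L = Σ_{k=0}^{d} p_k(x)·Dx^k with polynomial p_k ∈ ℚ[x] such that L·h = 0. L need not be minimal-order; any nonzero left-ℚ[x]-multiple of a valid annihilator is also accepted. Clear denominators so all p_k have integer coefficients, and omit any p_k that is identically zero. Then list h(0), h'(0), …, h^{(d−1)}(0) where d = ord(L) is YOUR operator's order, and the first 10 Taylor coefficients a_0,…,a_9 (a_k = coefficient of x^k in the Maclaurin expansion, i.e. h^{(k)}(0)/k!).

L = (50 + 8·x + 8·x^2)·Dx + (9 + 22·x + 12·x^2 + 8·x^3)·Dx^2 + (50 + 8·x + 8·x^2)·Dx^3 + (9 + 22·x + 12·x^2 + 8·x^3)·Dx^4  (order 4).
h: a_k = 2, 8, -9, 32/3, -191/12, 128/5, -15361/360, 512/7, -2580479/20160, 2048/9, …
ICs: h(0) = 2, h′(0) = 8, h′′(0) = -18, h′′′(0) = 64.

f: a_k = 2, 0, -1, 0, 1/12, 0, -1/360, 0, 1/20160, 0, …
g: a_k = 0, 8, -8, 32/3, -16, 128/5, -128/3, 512/7, -128, 2048/9, …
Weyl lclm of L_f,L_g ⇒ L₀ (ord ≤ 4).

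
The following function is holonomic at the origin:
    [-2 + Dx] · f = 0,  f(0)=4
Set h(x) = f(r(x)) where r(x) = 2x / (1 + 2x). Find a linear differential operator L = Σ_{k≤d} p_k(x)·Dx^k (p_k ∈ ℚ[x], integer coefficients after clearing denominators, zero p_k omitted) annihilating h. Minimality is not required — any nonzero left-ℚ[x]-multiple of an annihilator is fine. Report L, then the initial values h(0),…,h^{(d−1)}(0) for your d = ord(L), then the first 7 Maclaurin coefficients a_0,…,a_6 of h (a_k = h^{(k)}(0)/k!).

f: a_k = 4, 8, 8, 16/3, 8/3, 16/15, 16/45, …
Change of var in L_f (x↦r) gives L₀.
L = -4 + (1 + 4·x + 4·x^2)·Dx  (order 1).
h: a_k = 4, 16, 0, -64/3, 128/3, -256/5, 1024/45, …
ICs: h(0) = 4.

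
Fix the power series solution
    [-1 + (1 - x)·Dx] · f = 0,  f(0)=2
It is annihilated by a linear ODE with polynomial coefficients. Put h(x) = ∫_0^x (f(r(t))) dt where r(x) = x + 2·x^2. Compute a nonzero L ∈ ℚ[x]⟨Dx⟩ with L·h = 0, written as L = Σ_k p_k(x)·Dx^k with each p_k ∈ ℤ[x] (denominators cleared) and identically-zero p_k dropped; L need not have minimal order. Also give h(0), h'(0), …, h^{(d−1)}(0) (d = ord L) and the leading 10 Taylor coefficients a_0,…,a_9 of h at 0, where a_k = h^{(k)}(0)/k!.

L = (1 + 4·x)·Dx + (-1 + x + 2·x^2)·Dx^2  (order 2).
h: a_k = 0, 2, 1, 2, 5/2, 22/5, 7, 86/7, 85/4, 38, …
ICs: h(0) = 0, h′(0) = 2.

f: a_k = 2, 2, 2, 2, 2, 2, 2, 2, 2, 2, …
Change of var in L_f (x↦r) gives L₀.
h=∫₀ˣh₀: take L = L₀·Dx.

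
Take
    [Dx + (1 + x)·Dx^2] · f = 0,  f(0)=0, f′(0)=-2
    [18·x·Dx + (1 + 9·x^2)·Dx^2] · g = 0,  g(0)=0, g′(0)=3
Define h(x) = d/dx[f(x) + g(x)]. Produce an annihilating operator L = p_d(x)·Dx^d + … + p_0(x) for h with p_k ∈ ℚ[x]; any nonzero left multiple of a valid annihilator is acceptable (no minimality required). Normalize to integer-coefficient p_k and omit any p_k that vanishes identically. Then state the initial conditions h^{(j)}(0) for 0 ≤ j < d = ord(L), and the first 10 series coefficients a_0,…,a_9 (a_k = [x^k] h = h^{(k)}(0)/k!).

L = (-18 - 54·x + 486·x^2 + 162·x^3) + (-20 - 36·x + 432·x^2 + 972·x^3 + 324·x^4)·Dx + (-1 + 17·x + 18·x^2 + 162·x^3 + 243·x^4 + 81·x^5)·Dx^2  (order 2).
h: a_k = 1, 2, -29, 2, 241, 2, -2189, 2, 19681, 2, …
ICs: h(0) = 1, h′(0) = 2.

f: a_k = 0, -2, 1, -2/3, 1/2, -2/5, 1/3, -2/7, 1/4, -2/9, …
g: a_k = 0, 3, 0, -9, 0, 243/5, 0, -2187/7, 0, 2187, …
L₀ := lclm(L_f,L_g); ord L₀ ≤ 2+2.
h₀' ⇒ L via d/dx closure of L₀.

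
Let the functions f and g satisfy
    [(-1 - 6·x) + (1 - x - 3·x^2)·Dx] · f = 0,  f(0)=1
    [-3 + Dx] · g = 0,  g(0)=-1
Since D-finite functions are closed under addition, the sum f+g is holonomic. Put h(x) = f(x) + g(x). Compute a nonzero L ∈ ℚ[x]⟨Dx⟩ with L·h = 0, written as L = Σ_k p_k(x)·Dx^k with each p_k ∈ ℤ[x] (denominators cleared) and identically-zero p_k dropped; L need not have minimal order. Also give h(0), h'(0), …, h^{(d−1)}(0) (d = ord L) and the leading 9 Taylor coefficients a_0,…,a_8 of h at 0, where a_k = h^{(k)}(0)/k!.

f: a_k = 1, 1, 4, 7, 19, 40, 97, 217, 508, …
g: a_k = -1, -3, -9/2, -9/2, -27/8, -81/40, -81/80, -243/560, -729/4480, …
Weyl lclm of L_f,L_g ⇒ L₀ (ord ≤ 2).
L = (-15 - 9·x - 243·x^2 - 162·x^3) + (-1 + 36·x + 99·x^2 - 54·x^3 - 81·x^4)·Dx + (2 - 11·x - 6·x^2 + 36·x^3 + 27·x^4)·Dx^2  (order 2).
h: a_k = 0, -2, -1/2, 5/2, 125/8, 1519/40, 7679/80, 121277/560, 2275111/4480, …
ICs: h(0) = 0, h′(0) = -2.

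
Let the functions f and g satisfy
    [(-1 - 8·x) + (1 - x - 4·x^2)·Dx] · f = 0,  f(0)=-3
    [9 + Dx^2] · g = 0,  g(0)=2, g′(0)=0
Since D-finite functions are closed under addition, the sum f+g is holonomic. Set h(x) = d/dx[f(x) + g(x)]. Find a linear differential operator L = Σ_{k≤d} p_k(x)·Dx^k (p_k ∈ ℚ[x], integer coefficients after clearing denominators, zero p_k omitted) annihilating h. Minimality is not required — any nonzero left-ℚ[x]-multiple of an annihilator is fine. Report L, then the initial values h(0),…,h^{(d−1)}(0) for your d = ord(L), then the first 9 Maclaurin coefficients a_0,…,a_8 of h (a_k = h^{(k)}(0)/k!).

L = (2358 + 13068·x + 57006·x^2 + 38520·x^3 + 83520·x^4 + 31104·x^5 + 41472·x^6) + (-189 - 1413·x + 1251·x^2 + 4203·x^3 + 5580·x^4 + 11952·x^5 + 12096·x^6 + 13824·x^7)·Dx + (262 + 1452·x + 6334·x^2 + 4280·x^3 + 9280·x^4 + 3456·x^5 + 4608·x^6)·Dx^2 + (-21 - 157·x + 139·x^2 + 467·x^3 + 620·x^4 + 1328·x^5 + 1344·x^6 + 1536·x^7)·Dx^3  (order 3).
h: a_k = -3, -48, -81, -321, -975, -65403/20, -9261, -7828071/280, -79083, …
ICs: h(0) = -3, h′(0) = -48, h′′(0) = -162.

f: a_k = -3, -3, -15, -27, -87, -195, -543, -1323, -3495, …
g: a_k = 2, 0, -9, 0, 27/4, 0, -81/40, 0, 729/2240, …
Sum ⇒ L₀ = lclm(L_f,L_g) in ℚ(x)⟨Dx⟩.
Differentiate: ansatz ord ≤ ord L₀ ⇒ L.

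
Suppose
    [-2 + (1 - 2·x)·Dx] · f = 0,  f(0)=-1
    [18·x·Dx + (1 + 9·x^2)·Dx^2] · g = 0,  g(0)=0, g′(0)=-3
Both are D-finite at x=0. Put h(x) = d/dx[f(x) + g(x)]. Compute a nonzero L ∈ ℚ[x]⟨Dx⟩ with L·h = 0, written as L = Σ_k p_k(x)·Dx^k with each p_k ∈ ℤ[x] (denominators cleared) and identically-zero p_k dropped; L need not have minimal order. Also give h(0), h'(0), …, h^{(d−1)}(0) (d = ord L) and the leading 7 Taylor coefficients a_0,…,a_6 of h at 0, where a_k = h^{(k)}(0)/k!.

L = (-36 + 288·x + 972·x^2) + (21 - 36·x + 9·x^2 + 972·x^3)·Dx + (-2 - 5·x - 45·x^3 + 162·x^4)·Dx^2  (order 2).
h: a_k = -5, -8, 3, -64, -403, -384, 1291, …
ICs: h(0) = -5, h′(0) = -8.

f: a_k = -1, -2, -4, -8, -16, -32, -64, …
g: a_k = 0, -3, 0, 9, 0, -243/5, 0, …
Sum ⇒ L₀ = lclm(L_f,L_g) in ℚ(x)⟨Dx⟩.
Differentiate: ansatz ord ≤ ord L₀ ⇒ L.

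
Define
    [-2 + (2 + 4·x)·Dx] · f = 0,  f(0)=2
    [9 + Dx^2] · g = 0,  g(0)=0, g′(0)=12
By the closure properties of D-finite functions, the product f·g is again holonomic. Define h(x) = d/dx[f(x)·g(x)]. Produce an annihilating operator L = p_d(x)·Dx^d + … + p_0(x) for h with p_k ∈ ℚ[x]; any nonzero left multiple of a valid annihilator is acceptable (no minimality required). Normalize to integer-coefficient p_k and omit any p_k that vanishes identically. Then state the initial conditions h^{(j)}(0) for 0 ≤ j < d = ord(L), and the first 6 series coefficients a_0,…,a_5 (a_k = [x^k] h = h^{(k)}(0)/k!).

L = (14 + 84·x + 192·x^2 + 216·x^3 + 108·x^4) + (-1 - 8·x - 18·x^2 - 12·x^3)·Dx + (1 + 7·x + 19·x^2 + 24·x^3 + 12·x^4)·Dx^2  (order 2).
h: a_k = 24, 48, -144, -96, 96, 576/5, …
ICs: h(0) = 24, h′(0) = 48.

f: a_k = 2, 2, -1, 1, -5/4, 7/4, …
g: a_k = 0, 12, 0, -18, 0, 81/10, …
L₀ := L_f ⊗_s L_g (sym. prod.), ord ≤ 2.
Derive L from L₀ (diff closure).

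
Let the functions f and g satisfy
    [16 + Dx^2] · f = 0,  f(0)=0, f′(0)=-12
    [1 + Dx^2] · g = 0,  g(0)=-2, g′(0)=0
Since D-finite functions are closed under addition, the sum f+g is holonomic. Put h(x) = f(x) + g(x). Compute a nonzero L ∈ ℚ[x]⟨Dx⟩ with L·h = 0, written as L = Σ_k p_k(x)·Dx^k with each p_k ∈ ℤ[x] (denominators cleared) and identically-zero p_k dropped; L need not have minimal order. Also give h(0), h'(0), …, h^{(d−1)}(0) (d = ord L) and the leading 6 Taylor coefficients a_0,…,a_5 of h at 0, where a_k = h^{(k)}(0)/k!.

f: a_k = 0, -12, 0, 32, 0, -128/5, …
g: a_k = -2, 0, 1, 0, -1/12, 0, …
Weyl lclm of L_f,L_g ⇒ L₀ (ord ≤ 4).
L = 16 + 17·Dx^2 + Dx^4  (order 4).
h: a_k = -2, -12, 1, 32, -1/12, -128/5, …
ICs: h(0) = -2, h′(0) = -12, h′′(0) = 2, h′′′(0) = 192.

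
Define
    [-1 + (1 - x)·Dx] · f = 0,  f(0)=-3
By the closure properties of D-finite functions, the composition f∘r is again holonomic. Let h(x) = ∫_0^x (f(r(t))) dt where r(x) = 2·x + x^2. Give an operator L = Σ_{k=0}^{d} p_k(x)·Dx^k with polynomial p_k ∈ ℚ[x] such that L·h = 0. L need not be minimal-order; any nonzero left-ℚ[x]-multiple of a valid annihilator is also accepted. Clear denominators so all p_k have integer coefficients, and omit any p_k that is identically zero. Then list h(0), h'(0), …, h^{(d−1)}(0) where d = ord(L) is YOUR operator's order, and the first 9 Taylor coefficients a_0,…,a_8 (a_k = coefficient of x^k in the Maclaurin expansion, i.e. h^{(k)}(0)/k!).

f: a_k = -3, -3, -3, -3, -3, -3, -3, -3, -3, …
f∘r: x↦r, Dx↦Dx/r' in L_f ⇒ L₀.
Integrate: L := L₀·Dx.
L = (2 + 2·x)·Dx + (-1 + 2·x + x^2)·Dx^2  (order 2).
h: a_k = 0, -3, -3, -5, -9, -87/5, -35, -507/7, -153, …
ICs: h(0) = 0, h′(0) = -3.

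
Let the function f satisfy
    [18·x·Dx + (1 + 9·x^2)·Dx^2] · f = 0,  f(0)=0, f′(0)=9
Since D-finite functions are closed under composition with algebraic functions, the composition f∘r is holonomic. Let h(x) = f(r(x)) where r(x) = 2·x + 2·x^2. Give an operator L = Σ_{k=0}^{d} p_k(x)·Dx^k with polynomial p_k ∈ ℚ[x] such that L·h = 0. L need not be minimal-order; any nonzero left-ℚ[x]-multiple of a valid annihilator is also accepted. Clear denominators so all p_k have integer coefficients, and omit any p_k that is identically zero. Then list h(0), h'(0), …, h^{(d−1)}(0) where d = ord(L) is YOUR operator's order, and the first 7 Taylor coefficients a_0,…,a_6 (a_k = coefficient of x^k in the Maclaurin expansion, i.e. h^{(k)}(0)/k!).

L = (-2 + 72·x + 288·x^2 + 432·x^3 + 216·x^4)·Dx + (1 + 2·x + 36·x^2 + 144·x^3 + 180·x^4 + 72·x^5)·Dx^2  (order 2).
h: a_k = 0, 18, 18, -216, -648, 20088/5, 23112, …
ICs: h(0) = 0, h′(0) = 18.

f: a_k = 0, 9, 0, -27, 0, 729/5, 0, …
h₀=f(r): pull back L_f along r ⇒ L₀.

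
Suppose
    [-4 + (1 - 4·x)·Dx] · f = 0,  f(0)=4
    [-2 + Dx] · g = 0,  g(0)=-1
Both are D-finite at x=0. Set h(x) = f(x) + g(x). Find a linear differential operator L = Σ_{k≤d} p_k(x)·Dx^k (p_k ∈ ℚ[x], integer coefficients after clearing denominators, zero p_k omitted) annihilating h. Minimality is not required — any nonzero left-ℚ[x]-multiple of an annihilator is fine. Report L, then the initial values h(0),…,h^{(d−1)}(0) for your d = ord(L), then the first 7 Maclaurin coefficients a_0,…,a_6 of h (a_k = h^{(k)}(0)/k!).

f: a_k = 4, 16, 64, 256, 1024, 4096, 16384, …
g: a_k = -1, -2, -2, -4/3, -2/3, -4/15, -4/45, …
L₀ := lclm(L_f,L_g); ord L₀ ≤ 1+1.
L = (-24 - 32·x) + (14 + 16·x - 32·x^2)·Dx + (-1 + 16·x^2)·Dx^2  (order 2).
h: a_k = 3, 14, 62, 764/3, 3070/3, 61436/15, 737276/45, …
ICs: h(0) = 3, h′(0) = 14.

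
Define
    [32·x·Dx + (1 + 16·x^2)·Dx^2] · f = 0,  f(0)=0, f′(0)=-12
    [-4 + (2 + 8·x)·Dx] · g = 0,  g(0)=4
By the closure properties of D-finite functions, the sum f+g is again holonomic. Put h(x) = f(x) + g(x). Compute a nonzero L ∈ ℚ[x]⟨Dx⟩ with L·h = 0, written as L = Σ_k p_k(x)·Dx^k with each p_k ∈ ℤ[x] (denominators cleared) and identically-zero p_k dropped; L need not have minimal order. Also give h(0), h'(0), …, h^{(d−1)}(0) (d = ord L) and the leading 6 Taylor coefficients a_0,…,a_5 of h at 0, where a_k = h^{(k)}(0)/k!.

L = (-32 - 320·x + 1536·x^2 + 3072·x^3)·Dx + (-22 - 128·x + 320·x^2 + 6144·x^3 + 10752·x^4)·Dx^2 + (-1 + 12·x + 96·x^2 + 384·x^3 + 1792·x^4 + 3072·x^5)·Dx^3  (order 3).
h: a_k = 4, -4, -8, 80, -40, -2512/5, …
ICs: h(0) = 4, h′(0) = -4, h′′(0) = -16.

f: a_k = 0, -12, 0, 64, 0, -3072/5, …
g: a_k = 4, 8, -8, 16, -40, 112, …
f+g: L₀ = lclm(L_f,L_g), ord ≤ 2+1.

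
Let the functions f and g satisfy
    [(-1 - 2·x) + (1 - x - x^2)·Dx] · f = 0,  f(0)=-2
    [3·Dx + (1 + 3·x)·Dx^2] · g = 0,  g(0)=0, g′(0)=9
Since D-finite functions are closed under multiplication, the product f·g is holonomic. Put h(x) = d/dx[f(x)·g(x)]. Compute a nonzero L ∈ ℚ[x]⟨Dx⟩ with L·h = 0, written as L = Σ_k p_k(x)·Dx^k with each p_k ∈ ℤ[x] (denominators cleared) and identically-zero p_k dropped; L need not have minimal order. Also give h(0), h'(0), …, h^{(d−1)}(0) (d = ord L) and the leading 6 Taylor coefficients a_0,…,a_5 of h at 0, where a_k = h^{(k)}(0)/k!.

f: a_k = -2, -2, -4, -6, -10, -16, …
g: a_k = 0, 9, -27/2, 27, -243/4, 729/5, …
Sym-product of L_f,L_g gives L₀ (≤ ord 2).
Derive L from L₀ (diff closure).
L = (102 + 270·x + 324·x^2) + (-3 + 93·x + 324·x^2 + 252·x^3)·Dx + (-5 - 22·x - 4·x^2 + 63·x^3 + 36·x^4)·Dx^2  (order 2).
h: a_k = -18, 18, -189, 270, -2871/2, 15282/5, …
ICs: h(0) = -18, h′(0) = 18.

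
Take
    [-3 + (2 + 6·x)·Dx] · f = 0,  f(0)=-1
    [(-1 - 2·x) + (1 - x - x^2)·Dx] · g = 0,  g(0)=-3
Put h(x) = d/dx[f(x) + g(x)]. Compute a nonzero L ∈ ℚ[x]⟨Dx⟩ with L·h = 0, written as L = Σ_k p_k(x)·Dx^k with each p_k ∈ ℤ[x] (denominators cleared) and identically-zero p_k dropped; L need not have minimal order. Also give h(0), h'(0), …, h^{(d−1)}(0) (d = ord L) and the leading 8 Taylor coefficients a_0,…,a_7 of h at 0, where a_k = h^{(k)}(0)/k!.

f: a_k = -1, -3/2, 9/8, -27/16, 405/128, -1701/256, 15309/1024, -72171/2048, …
g: a_k = -3, -3, -6, -9, -15, -24, -39, -63, …
Sum ⇒ L₀ = lclm(L_f,L_g) in ℚ(x)⟨Dx⟩.
h₀' ⇒ L via d/dx closure of L₀.
L = (-216 - 666·x - 972·x^2 - 468·x^3 - 270·x^4) + (-45 - 624·x - 2079·x^2 - 2688·x^3 - 1737·x^4 - 810·x^5)·Dx + (22 + 122·x + 146·x^2 - 162·x^3 - 426·x^4 - 474·x^5 - 180·x^6)·Dx^2  (order 2).
h: a_k = -9/2, -39/4, -513/16, -1515/32, -39225/256, -73881/512, -1408365/2048, -527667/4096, …
ICs: h(0) = -9/2, h′(0) = -39/4.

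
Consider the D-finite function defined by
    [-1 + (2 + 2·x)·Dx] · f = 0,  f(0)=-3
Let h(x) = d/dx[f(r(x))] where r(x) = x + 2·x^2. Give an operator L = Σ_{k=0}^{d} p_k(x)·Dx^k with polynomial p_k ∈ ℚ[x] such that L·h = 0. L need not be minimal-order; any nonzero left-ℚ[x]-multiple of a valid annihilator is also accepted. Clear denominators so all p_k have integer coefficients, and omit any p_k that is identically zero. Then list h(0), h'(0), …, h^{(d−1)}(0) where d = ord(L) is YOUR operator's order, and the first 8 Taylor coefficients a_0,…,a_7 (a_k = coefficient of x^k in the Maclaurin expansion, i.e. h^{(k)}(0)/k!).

f: a_k = -3, -3/2, 3/8, -3/16, 15/128, -21/256, 63/1024, -99/2048, …
Substitute x→r, Dx→(1/r')Dx; clear ⇒ L₀.
h=h₀': d/dx-closure on L₀ ⇒ L.
L = 7 + (-2 - 10·x - 12·x^2 - 16·x^3)·Dx  (order 1).
h: a_k = -3/2, -21/4, 63/16, 63/32, -1785/256, 1701/512, 16611/2048, -53529/4096, …
ICs: h(0) = -3/2.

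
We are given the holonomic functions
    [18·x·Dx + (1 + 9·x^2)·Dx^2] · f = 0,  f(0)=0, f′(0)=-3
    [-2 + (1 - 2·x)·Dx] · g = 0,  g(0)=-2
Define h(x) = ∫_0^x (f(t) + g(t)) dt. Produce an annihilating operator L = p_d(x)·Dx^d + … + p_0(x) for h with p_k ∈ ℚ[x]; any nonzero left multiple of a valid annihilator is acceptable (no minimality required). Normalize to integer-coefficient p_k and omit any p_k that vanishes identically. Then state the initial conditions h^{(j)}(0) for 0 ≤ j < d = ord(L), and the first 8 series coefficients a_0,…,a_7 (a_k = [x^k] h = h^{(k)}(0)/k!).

L = (36 - 288·x - 972·x^2)·Dx^2 + (-21 + 36·x - 9·x^2 - 972·x^3)·Dx^3 + (2 + 5·x + 45·x^3 - 162·x^4)·Dx^4  (order 4).
h: a_k = 0, -2, -7/2, -8/3, -7/4, -32/5, -563/30, -128/7, …
ICs: h(0) = 0, h′(0) = -2, h′′(0) = -7, h′′′(0) = -16.

f: a_k = 0, -3, 0, 9, 0, -243/5, 0, 2187/7, …
g: a_k = -2, -4, -8, -16, -32, -64, -128, -256, …
h₀=f+g: left-lcm gives L₀, ord ≤ 3.
Integrate: L := L₀·Dx.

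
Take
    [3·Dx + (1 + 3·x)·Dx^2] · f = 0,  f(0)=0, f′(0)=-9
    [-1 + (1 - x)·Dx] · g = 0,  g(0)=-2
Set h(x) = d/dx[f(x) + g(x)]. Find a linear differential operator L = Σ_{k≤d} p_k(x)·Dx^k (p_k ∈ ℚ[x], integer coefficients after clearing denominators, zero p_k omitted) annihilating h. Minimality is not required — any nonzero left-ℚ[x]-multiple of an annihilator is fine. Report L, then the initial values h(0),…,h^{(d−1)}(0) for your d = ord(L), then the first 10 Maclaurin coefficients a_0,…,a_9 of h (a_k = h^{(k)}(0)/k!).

f: a_k = 0, -9, 27/2, -27, 243/4, -729/5, 729/2, -6561/7, 19683/8, -6561, …
g: a_k = -2, -2, -2, -2, -2, -2, -2, -2, -2, -2, …
f+g: L₀ = lclm(L_f,L_g), ord ≤ 2+1.
Derive L from L₀ (diff closure).
L = (-54 - 18·x) + (12 - 72·x - 36·x^2)·Dx + (5 + 13·x - 9·x^2 - 9·x^3)·Dx^2  (order 2).
h: a_k = -11, 23, -87, 235, -739, 2175, -6575, 19667, -59067, 177127, …
ICs: h(0) = -11, h′(0) = 23.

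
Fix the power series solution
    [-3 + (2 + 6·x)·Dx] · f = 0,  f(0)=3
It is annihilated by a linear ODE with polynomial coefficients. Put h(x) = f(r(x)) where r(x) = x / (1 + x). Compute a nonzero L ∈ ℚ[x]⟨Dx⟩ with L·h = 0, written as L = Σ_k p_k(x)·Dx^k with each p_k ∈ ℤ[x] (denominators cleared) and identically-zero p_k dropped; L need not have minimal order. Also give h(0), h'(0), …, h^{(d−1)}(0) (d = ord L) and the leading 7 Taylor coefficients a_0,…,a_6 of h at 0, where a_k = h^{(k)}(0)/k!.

f: a_k = 3, 9/2, -27/8, 81/16, -1215/128, 5103/256, -45927/1024, …
L₀ from L_f via x↦r, Dx↦r'^{-1}Dx.
L = -3 + (2 + 10·x + 8·x^2)·Dx  (order 1).
h: a_k = 3, 9/2, -63/8, 261/16, -5031/128, 27207/256, -318915/1024, …
ICs: h(0) = 3.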